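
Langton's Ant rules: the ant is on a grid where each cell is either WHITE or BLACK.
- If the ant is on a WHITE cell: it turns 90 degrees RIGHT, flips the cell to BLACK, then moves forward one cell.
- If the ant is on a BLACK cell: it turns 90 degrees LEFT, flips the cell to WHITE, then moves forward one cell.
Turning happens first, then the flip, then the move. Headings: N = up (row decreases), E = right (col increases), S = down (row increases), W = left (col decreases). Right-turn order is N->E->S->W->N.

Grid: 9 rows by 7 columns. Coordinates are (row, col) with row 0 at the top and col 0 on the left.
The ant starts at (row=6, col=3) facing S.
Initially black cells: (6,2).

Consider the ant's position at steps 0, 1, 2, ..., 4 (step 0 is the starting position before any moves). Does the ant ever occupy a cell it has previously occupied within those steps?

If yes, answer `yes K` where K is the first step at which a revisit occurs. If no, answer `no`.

Answer: no

Derivation:
Step 1: on WHITE (6,3): turn R to W, flip to black, move to (6,2). |black|=2 — new cell
Step 2: on BLACK (6,2): turn L to S, flip to white, move to (7,2). |black|=1 — new cell
Step 3: on WHITE (7,2): turn R to W, flip to black, move to (7,1). |black|=2 — new cell
Step 4: on WHITE (7,1): turn R to N, flip to black, move to (6,1). |black|=3 — new cell
No revisit within 4 steps.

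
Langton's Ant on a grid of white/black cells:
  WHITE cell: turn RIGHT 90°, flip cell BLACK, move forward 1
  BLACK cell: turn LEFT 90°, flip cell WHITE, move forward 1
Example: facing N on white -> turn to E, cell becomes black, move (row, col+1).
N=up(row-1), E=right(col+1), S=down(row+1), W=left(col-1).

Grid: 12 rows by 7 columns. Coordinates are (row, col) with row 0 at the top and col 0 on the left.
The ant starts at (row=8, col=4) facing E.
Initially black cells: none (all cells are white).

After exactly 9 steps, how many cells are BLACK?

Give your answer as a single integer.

Answer: 7

Derivation:
Step 1: on WHITE (8,4): turn R to S, flip to black, move to (9,4). |black|=1
Step 2: on WHITE (9,4): turn R to W, flip to black, move to (9,3). |black|=2
Step 3: on WHITE (9,3): turn R to N, flip to black, move to (8,3). |black|=3
Step 4: on WHITE (8,3): turn R to E, flip to black, move to (8,4). |black|=4
Step 5: on BLACK (8,4): turn L to N, flip to white, move to (7,4). |black|=3
Step 6: on WHITE (7,4): turn R to E, flip to black, move to (7,5). |black|=4
Step 7: on WHITE (7,5): turn R to S, flip to black, move to (8,5). |black|=5
Step 8: on WHITE (8,5): turn R to W, flip to black, move to (8,4). |black|=6
Step 9: on WHITE (8,4): turn R to N, flip to black, move to (7,4). |black|=7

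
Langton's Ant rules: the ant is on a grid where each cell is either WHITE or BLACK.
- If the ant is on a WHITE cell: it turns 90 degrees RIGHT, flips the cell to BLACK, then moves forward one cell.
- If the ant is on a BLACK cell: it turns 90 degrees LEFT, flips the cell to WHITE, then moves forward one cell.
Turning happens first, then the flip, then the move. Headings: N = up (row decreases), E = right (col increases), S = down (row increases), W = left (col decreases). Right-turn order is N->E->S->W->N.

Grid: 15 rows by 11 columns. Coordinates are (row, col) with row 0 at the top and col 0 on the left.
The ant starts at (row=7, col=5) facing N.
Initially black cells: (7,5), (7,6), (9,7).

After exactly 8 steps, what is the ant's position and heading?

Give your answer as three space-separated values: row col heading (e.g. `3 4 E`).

Step 1: on BLACK (7,5): turn L to W, flip to white, move to (7,4). |black|=2
Step 2: on WHITE (7,4): turn R to N, flip to black, move to (6,4). |black|=3
Step 3: on WHITE (6,4): turn R to E, flip to black, move to (6,5). |black|=4
Step 4: on WHITE (6,5): turn R to S, flip to black, move to (7,5). |black|=5
Step 5: on WHITE (7,5): turn R to W, flip to black, move to (7,4). |black|=6
Step 6: on BLACK (7,4): turn L to S, flip to white, move to (8,4). |black|=5
Step 7: on WHITE (8,4): turn R to W, flip to black, move to (8,3). |black|=6
Step 8: on WHITE (8,3): turn R to N, flip to black, move to (7,3). |black|=7

Answer: 7 3 N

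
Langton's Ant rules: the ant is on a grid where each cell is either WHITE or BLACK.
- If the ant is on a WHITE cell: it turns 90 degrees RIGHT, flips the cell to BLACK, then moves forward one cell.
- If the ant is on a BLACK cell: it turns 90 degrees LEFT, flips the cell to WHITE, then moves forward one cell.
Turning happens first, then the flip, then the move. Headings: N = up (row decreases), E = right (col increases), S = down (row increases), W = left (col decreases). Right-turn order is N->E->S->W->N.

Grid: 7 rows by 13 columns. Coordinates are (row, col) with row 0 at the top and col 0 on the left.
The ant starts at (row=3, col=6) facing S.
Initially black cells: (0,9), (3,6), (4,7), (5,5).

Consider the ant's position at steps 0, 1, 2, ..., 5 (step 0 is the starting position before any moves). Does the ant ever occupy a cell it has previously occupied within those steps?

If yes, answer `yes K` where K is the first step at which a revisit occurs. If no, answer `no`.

Step 1: on BLACK (3,6): turn L to E, flip to white, move to (3,7). |black|=3 — new cell
Step 2: on WHITE (3,7): turn R to S, flip to black, move to (4,7). |black|=4 — new cell
Step 3: on BLACK (4,7): turn L to E, flip to white, move to (4,8). |black|=3 — new cell
Step 4: on WHITE (4,8): turn R to S, flip to black, move to (5,8). |black|=4 — new cell
Step 5: on WHITE (5,8): turn R to W, flip to black, move to (5,7). |black|=5 — new cell
No revisit within 5 steps.

Answer: no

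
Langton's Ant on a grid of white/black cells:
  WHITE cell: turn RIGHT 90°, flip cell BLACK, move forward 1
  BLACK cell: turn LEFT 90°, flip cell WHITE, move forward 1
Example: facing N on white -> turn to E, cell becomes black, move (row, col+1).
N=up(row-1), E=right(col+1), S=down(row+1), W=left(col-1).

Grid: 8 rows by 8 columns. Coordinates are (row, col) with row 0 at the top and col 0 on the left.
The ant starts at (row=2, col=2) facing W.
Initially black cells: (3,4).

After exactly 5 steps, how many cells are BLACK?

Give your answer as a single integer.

Step 1: on WHITE (2,2): turn R to N, flip to black, move to (1,2). |black|=2
Step 2: on WHITE (1,2): turn R to E, flip to black, move to (1,3). |black|=3
Step 3: on WHITE (1,3): turn R to S, flip to black, move to (2,3). |black|=4
Step 4: on WHITE (2,3): turn R to W, flip to black, move to (2,2). |black|=5
Step 5: on BLACK (2,2): turn L to S, flip to white, move to (3,2). |black|=4

Answer: 4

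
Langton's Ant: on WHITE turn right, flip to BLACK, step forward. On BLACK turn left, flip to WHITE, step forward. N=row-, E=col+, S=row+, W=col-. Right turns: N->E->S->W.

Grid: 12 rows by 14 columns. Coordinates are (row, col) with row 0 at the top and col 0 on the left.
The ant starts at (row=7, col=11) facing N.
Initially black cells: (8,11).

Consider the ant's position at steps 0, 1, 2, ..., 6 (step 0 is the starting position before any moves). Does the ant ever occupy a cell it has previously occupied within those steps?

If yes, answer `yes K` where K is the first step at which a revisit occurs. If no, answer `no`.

Step 1: on WHITE (7,11): turn R to E, flip to black, move to (7,12). |black|=2 — new cell
Step 2: on WHITE (7,12): turn R to S, flip to black, move to (8,12). |black|=3 — new cell
Step 3: on WHITE (8,12): turn R to W, flip to black, move to (8,11). |black|=4 — new cell
Step 4: on BLACK (8,11): turn L to S, flip to white, move to (9,11). |black|=3 — new cell
Step 5: on WHITE (9,11): turn R to W, flip to black, move to (9,10). |black|=4 — new cell
Step 6: on WHITE (9,10): turn R to N, flip to black, move to (8,10). |black|=5 — new cell
No revisit within 6 steps.

Answer: no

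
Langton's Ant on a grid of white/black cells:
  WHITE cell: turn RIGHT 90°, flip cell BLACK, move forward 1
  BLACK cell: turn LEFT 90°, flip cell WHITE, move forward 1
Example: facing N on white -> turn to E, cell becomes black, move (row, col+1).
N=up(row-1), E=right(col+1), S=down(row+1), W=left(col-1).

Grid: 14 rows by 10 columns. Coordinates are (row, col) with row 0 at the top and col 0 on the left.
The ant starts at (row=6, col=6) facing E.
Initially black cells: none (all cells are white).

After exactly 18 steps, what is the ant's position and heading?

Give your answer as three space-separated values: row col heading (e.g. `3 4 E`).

Step 1: on WHITE (6,6): turn R to S, flip to black, move to (7,6). |black|=1
Step 2: on WHITE (7,6): turn R to W, flip to black, move to (7,5). |black|=2
Step 3: on WHITE (7,5): turn R to N, flip to black, move to (6,5). |black|=3
Step 4: on WHITE (6,5): turn R to E, flip to black, move to (6,6). |black|=4
Step 5: on BLACK (6,6): turn L to N, flip to white, move to (5,6). |black|=3
Step 6: on WHITE (5,6): turn R to E, flip to black, move to (5,7). |black|=4
Step 7: on WHITE (5,7): turn R to S, flip to black, move to (6,7). |black|=5
Step 8: on WHITE (6,7): turn R to W, flip to black, move to (6,6). |black|=6
Step 9: on WHITE (6,6): turn R to N, flip to black, move to (5,6). |black|=7
Step 10: on BLACK (5,6): turn L to W, flip to white, move to (5,5). |black|=6
Step 11: on WHITE (5,5): turn R to N, flip to black, move to (4,5). |black|=7
Step 12: on WHITE (4,5): turn R to E, flip to black, move to (4,6). |black|=8
Step 13: on WHITE (4,6): turn R to S, flip to black, move to (5,6). |black|=9
Step 14: on WHITE (5,6): turn R to W, flip to black, move to (5,5). |black|=10
Step 15: on BLACK (5,5): turn L to S, flip to white, move to (6,5). |black|=9
Step 16: on BLACK (6,5): turn L to E, flip to white, move to (6,6). |black|=8
Step 17: on BLACK (6,6): turn L to N, flip to white, move to (5,6). |black|=7
Step 18: on BLACK (5,6): turn L to W, flip to white, move to (5,5). |black|=6

Answer: 5 5 W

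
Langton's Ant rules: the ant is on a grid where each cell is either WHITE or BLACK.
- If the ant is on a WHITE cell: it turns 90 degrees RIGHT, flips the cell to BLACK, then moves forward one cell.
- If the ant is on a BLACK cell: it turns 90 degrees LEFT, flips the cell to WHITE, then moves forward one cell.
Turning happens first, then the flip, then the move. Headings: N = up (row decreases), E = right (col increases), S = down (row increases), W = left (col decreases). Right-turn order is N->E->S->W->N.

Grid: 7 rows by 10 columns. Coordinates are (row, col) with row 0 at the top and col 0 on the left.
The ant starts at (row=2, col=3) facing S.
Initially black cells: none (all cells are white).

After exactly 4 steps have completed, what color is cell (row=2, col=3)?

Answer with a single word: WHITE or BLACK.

Answer: BLACK

Derivation:
Step 1: on WHITE (2,3): turn R to W, flip to black, move to (2,2). |black|=1
Step 2: on WHITE (2,2): turn R to N, flip to black, move to (1,2). |black|=2
Step 3: on WHITE (1,2): turn R to E, flip to black, move to (1,3). |black|=3
Step 4: on WHITE (1,3): turn R to S, flip to black, move to (2,3). |black|=4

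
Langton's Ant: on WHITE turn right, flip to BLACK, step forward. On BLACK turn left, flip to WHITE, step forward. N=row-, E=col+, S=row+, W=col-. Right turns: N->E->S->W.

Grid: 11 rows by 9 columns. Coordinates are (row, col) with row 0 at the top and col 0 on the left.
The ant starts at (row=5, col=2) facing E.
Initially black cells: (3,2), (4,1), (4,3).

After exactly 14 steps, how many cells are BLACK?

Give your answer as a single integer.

Step 1: on WHITE (5,2): turn R to S, flip to black, move to (6,2). |black|=4
Step 2: on WHITE (6,2): turn R to W, flip to black, move to (6,1). |black|=5
Step 3: on WHITE (6,1): turn R to N, flip to black, move to (5,1). |black|=6
Step 4: on WHITE (5,1): turn R to E, flip to black, move to (5,2). |black|=7
Step 5: on BLACK (5,2): turn L to N, flip to white, move to (4,2). |black|=6
Step 6: on WHITE (4,2): turn R to E, flip to black, move to (4,3). |black|=7
Step 7: on BLACK (4,3): turn L to N, flip to white, move to (3,3). |black|=6
Step 8: on WHITE (3,3): turn R to E, flip to black, move to (3,4). |black|=7
Step 9: on WHITE (3,4): turn R to S, flip to black, move to (4,4). |black|=8
Step 10: on WHITE (4,4): turn R to W, flip to black, move to (4,3). |black|=9
Step 11: on WHITE (4,3): turn R to N, flip to black, move to (3,3). |black|=10
Step 12: on BLACK (3,3): turn L to W, flip to white, move to (3,2). |black|=9
Step 13: on BLACK (3,2): turn L to S, flip to white, move to (4,2). |black|=8
Step 14: on BLACK (4,2): turn L to E, flip to white, move to (4,3). |black|=7

Answer: 7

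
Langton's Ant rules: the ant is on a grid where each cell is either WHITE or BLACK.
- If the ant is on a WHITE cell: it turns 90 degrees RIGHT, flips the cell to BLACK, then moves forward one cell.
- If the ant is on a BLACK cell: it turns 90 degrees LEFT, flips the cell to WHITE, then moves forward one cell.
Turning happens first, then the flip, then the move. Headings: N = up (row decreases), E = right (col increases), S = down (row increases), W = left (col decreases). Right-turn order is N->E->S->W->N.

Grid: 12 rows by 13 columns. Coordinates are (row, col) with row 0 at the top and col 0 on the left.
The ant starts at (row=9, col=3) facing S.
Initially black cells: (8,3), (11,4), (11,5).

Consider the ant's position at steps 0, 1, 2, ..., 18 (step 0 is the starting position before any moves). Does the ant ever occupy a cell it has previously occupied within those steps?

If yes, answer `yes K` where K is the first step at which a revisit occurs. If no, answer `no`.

Step 1: on WHITE (9,3): turn R to W, flip to black, move to (9,2). |black|=4 — new cell
Step 2: on WHITE (9,2): turn R to N, flip to black, move to (8,2). |black|=5 — new cell
Step 3: on WHITE (8,2): turn R to E, flip to black, move to (8,3). |black|=6 — new cell
Step 4: on BLACK (8,3): turn L to N, flip to white, move to (7,3). |black|=5 — new cell
Step 5: on WHITE (7,3): turn R to E, flip to black, move to (7,4). |black|=6 — new cell
Step 6: on WHITE (7,4): turn R to S, flip to black, move to (8,4). |black|=7 — new cell
Step 7: on WHITE (8,4): turn R to W, flip to black, move to (8,3). |black|=8 — REVISIT

Answer: yes 7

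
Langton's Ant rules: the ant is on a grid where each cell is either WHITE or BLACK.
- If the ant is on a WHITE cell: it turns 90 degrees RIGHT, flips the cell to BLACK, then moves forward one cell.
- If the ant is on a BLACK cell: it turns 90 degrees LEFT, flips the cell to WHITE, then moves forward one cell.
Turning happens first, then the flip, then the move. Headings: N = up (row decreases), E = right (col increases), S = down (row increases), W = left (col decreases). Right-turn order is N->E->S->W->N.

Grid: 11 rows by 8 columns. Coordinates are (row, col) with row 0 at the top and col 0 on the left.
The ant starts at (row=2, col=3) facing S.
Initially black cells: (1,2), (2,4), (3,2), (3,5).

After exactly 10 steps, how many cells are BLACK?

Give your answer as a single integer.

Step 1: on WHITE (2,3): turn R to W, flip to black, move to (2,2). |black|=5
Step 2: on WHITE (2,2): turn R to N, flip to black, move to (1,2). |black|=6
Step 3: on BLACK (1,2): turn L to W, flip to white, move to (1,1). |black|=5
Step 4: on WHITE (1,1): turn R to N, flip to black, move to (0,1). |black|=6
Step 5: on WHITE (0,1): turn R to E, flip to black, move to (0,2). |black|=7
Step 6: on WHITE (0,2): turn R to S, flip to black, move to (1,2). |black|=8
Step 7: on WHITE (1,2): turn R to W, flip to black, move to (1,1). |black|=9
Step 8: on BLACK (1,1): turn L to S, flip to white, move to (2,1). |black|=8
Step 9: on WHITE (2,1): turn R to W, flip to black, move to (2,0). |black|=9
Step 10: on WHITE (2,0): turn R to N, flip to black, move to (1,0). |black|=10

Answer: 10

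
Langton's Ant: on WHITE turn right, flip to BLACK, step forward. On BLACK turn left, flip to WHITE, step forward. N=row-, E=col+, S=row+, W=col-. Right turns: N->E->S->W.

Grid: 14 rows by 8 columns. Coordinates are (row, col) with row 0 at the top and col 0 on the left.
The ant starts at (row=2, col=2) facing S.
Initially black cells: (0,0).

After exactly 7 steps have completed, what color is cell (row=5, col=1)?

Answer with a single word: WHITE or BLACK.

Step 1: on WHITE (2,2): turn R to W, flip to black, move to (2,1). |black|=2
Step 2: on WHITE (2,1): turn R to N, flip to black, move to (1,1). |black|=3
Step 3: on WHITE (1,1): turn R to E, flip to black, move to (1,2). |black|=4
Step 4: on WHITE (1,2): turn R to S, flip to black, move to (2,2). |black|=5
Step 5: on BLACK (2,2): turn L to E, flip to white, move to (2,3). |black|=4
Step 6: on WHITE (2,3): turn R to S, flip to black, move to (3,3). |black|=5
Step 7: on WHITE (3,3): turn R to W, flip to black, move to (3,2). |black|=6

Answer: WHITE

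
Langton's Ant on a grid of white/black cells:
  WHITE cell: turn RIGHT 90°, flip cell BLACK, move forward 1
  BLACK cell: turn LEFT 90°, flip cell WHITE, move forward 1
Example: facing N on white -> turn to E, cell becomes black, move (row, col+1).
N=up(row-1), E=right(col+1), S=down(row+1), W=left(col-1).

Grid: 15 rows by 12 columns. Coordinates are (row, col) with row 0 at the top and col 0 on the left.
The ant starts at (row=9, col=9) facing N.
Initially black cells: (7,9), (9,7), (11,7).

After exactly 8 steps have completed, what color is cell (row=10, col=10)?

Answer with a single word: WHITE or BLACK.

Step 1: on WHITE (9,9): turn R to E, flip to black, move to (9,10). |black|=4
Step 2: on WHITE (9,10): turn R to S, flip to black, move to (10,10). |black|=5
Step 3: on WHITE (10,10): turn R to W, flip to black, move to (10,9). |black|=6
Step 4: on WHITE (10,9): turn R to N, flip to black, move to (9,9). |black|=7
Step 5: on BLACK (9,9): turn L to W, flip to white, move to (9,8). |black|=6
Step 6: on WHITE (9,8): turn R to N, flip to black, move to (8,8). |black|=7
Step 7: on WHITE (8,8): turn R to E, flip to black, move to (8,9). |black|=8
Step 8: on WHITE (8,9): turn R to S, flip to black, move to (9,9). |black|=9

Answer: BLACK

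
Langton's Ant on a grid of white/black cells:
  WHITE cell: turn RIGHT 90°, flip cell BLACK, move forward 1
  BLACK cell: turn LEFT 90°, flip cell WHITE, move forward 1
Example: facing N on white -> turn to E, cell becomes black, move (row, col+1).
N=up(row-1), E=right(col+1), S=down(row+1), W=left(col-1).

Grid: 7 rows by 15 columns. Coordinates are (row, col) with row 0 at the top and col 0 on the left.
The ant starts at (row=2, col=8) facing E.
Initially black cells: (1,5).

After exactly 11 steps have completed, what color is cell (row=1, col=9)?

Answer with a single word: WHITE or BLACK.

Step 1: on WHITE (2,8): turn R to S, flip to black, move to (3,8). |black|=2
Step 2: on WHITE (3,8): turn R to W, flip to black, move to (3,7). |black|=3
Step 3: on WHITE (3,7): turn R to N, flip to black, move to (2,7). |black|=4
Step 4: on WHITE (2,7): turn R to E, flip to black, move to (2,8). |black|=5
Step 5: on BLACK (2,8): turn L to N, flip to white, move to (1,8). |black|=4
Step 6: on WHITE (1,8): turn R to E, flip to black, move to (1,9). |black|=5
Step 7: on WHITE (1,9): turn R to S, flip to black, move to (2,9). |black|=6
Step 8: on WHITE (2,9): turn R to W, flip to black, move to (2,8). |black|=7
Step 9: on WHITE (2,8): turn R to N, flip to black, move to (1,8). |black|=8
Step 10: on BLACK (1,8): turn L to W, flip to white, move to (1,7). |black|=7
Step 11: on WHITE (1,7): turn R to N, flip to black, move to (0,7). |black|=8

Answer: BLACK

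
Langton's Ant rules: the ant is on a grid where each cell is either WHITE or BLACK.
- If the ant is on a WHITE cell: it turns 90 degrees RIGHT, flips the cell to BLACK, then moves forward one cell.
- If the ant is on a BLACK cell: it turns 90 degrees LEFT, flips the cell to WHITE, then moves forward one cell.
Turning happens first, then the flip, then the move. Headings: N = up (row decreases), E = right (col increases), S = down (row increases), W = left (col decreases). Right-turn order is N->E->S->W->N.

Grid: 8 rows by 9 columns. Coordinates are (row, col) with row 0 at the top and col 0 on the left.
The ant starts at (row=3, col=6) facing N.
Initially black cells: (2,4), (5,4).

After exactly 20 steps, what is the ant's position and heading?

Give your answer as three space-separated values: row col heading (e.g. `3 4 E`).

Answer: 5 4 S

Derivation:
Step 1: on WHITE (3,6): turn R to E, flip to black, move to (3,7). |black|=3
Step 2: on WHITE (3,7): turn R to S, flip to black, move to (4,7). |black|=4
Step 3: on WHITE (4,7): turn R to W, flip to black, move to (4,6). |black|=5
Step 4: on WHITE (4,6): turn R to N, flip to black, move to (3,6). |black|=6
Step 5: on BLACK (3,6): turn L to W, flip to white, move to (3,5). |black|=5
Step 6: on WHITE (3,5): turn R to N, flip to black, move to (2,5). |black|=6
Step 7: on WHITE (2,5): turn R to E, flip to black, move to (2,6). |black|=7
Step 8: on WHITE (2,6): turn R to S, flip to black, move to (3,6). |black|=8
Step 9: on WHITE (3,6): turn R to W, flip to black, move to (3,5). |black|=9
Step 10: on BLACK (3,5): turn L to S, flip to white, move to (4,5). |black|=8
Step 11: on WHITE (4,5): turn R to W, flip to black, move to (4,4). |black|=9
Step 12: on WHITE (4,4): turn R to N, flip to black, move to (3,4). |black|=10
Step 13: on WHITE (3,4): turn R to E, flip to black, move to (3,5). |black|=11
Step 14: on WHITE (3,5): turn R to S, flip to black, move to (4,5). |black|=12
Step 15: on BLACK (4,5): turn L to E, flip to white, move to (4,6). |black|=11
Step 16: on BLACK (4,6): turn L to N, flip to white, move to (3,6). |black|=10
Step 17: on BLACK (3,6): turn L to W, flip to white, move to (3,5). |black|=9
Step 18: on BLACK (3,5): turn L to S, flip to white, move to (4,5). |black|=8
Step 19: on WHITE (4,5): turn R to W, flip to black, move to (4,4). |black|=9
Step 20: on BLACK (4,4): turn L to S, flip to white, move to (5,4). |black|=8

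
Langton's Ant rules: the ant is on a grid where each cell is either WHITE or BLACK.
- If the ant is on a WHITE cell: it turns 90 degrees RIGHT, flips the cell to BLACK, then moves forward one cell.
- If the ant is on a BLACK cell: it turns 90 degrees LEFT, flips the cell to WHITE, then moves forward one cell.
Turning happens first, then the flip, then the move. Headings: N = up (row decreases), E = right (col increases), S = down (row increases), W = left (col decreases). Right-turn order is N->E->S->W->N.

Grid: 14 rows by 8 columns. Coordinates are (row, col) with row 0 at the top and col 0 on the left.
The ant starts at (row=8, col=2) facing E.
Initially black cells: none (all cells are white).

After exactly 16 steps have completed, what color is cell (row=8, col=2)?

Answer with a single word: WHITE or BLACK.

Answer: BLACK

Derivation:
Step 1: on WHITE (8,2): turn R to S, flip to black, move to (9,2). |black|=1
Step 2: on WHITE (9,2): turn R to W, flip to black, move to (9,1). |black|=2
Step 3: on WHITE (9,1): turn R to N, flip to black, move to (8,1). |black|=3
Step 4: on WHITE (8,1): turn R to E, flip to black, move to (8,2). |black|=4
Step 5: on BLACK (8,2): turn L to N, flip to white, move to (7,2). |black|=3
Step 6: on WHITE (7,2): turn R to E, flip to black, move to (7,3). |black|=4
Step 7: on WHITE (7,3): turn R to S, flip to black, move to (8,3). |black|=5
Step 8: on WHITE (8,3): turn R to W, flip to black, move to (8,2). |black|=6
Step 9: on WHITE (8,2): turn R to N, flip to black, move to (7,2). |black|=7
Step 10: on BLACK (7,2): turn L to W, flip to white, move to (7,1). |black|=6
Step 11: on WHITE (7,1): turn R to N, flip to black, move to (6,1). |black|=7
Step 12: on WHITE (6,1): turn R to E, flip to black, move to (6,2). |black|=8
Step 13: on WHITE (6,2): turn R to S, flip to black, move to (7,2). |black|=9
Step 14: on WHITE (7,2): turn R to W, flip to black, move to (7,1). |black|=10
Step 15: on BLACK (7,1): turn L to S, flip to white, move to (8,1). |black|=9
Step 16: on BLACK (8,1): turn L to E, flip to white, move to (8,2). |black|=8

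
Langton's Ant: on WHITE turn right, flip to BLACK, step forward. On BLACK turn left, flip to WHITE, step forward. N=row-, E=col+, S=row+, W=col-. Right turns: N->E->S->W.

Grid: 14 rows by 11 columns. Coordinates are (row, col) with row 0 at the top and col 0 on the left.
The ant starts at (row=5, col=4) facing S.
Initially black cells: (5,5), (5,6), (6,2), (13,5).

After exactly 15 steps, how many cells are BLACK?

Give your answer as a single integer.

Step 1: on WHITE (5,4): turn R to W, flip to black, move to (5,3). |black|=5
Step 2: on WHITE (5,3): turn R to N, flip to black, move to (4,3). |black|=6
Step 3: on WHITE (4,3): turn R to E, flip to black, move to (4,4). |black|=7
Step 4: on WHITE (4,4): turn R to S, flip to black, move to (5,4). |black|=8
Step 5: on BLACK (5,4): turn L to E, flip to white, move to (5,5). |black|=7
Step 6: on BLACK (5,5): turn L to N, flip to white, move to (4,5). |black|=6
Step 7: on WHITE (4,5): turn R to E, flip to black, move to (4,6). |black|=7
Step 8: on WHITE (4,6): turn R to S, flip to black, move to (5,6). |black|=8
Step 9: on BLACK (5,6): turn L to E, flip to white, move to (5,7). |black|=7
Step 10: on WHITE (5,7): turn R to S, flip to black, move to (6,7). |black|=8
Step 11: on WHITE (6,7): turn R to W, flip to black, move to (6,6). |black|=9
Step 12: on WHITE (6,6): turn R to N, flip to black, move to (5,6). |black|=10
Step 13: on WHITE (5,6): turn R to E, flip to black, move to (5,7). |black|=11
Step 14: on BLACK (5,7): turn L to N, flip to white, move to (4,7). |black|=10
Step 15: on WHITE (4,7): turn R to E, flip to black, move to (4,8). |black|=11

Answer: 11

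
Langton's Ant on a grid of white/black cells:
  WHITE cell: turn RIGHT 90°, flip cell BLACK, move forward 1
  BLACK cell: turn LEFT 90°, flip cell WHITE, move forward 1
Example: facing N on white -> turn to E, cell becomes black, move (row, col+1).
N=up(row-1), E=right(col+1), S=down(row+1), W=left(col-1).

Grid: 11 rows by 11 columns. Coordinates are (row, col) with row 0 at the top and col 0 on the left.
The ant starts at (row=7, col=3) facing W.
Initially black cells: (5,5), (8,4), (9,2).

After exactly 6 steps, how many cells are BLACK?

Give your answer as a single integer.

Step 1: on WHITE (7,3): turn R to N, flip to black, move to (6,3). |black|=4
Step 2: on WHITE (6,3): turn R to E, flip to black, move to (6,4). |black|=5
Step 3: on WHITE (6,4): turn R to S, flip to black, move to (7,4). |black|=6
Step 4: on WHITE (7,4): turn R to W, flip to black, move to (7,3). |black|=7
Step 5: on BLACK (7,3): turn L to S, flip to white, move to (8,3). |black|=6
Step 6: on WHITE (8,3): turn R to W, flip to black, move to (8,2). |black|=7

Answer: 7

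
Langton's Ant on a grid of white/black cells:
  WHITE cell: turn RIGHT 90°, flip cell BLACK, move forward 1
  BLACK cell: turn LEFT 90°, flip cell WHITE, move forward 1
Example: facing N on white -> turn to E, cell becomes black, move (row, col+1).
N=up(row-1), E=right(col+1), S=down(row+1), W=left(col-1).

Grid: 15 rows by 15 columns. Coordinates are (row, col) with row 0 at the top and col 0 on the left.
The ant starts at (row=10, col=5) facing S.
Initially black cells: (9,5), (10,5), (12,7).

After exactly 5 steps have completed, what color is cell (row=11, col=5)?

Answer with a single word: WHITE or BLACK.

Answer: BLACK

Derivation:
Step 1: on BLACK (10,5): turn L to E, flip to white, move to (10,6). |black|=2
Step 2: on WHITE (10,6): turn R to S, flip to black, move to (11,6). |black|=3
Step 3: on WHITE (11,6): turn R to W, flip to black, move to (11,5). |black|=4
Step 4: on WHITE (11,5): turn R to N, flip to black, move to (10,5). |black|=5
Step 5: on WHITE (10,5): turn R to E, flip to black, move to (10,6). |black|=6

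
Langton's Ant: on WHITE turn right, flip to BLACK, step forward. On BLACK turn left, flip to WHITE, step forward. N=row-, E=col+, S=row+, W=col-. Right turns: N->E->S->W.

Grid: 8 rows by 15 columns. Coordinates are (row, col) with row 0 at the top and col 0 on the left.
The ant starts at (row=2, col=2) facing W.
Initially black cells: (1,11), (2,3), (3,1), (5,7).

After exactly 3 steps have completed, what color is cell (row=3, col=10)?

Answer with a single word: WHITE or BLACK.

Answer: WHITE

Derivation:
Step 1: on WHITE (2,2): turn R to N, flip to black, move to (1,2). |black|=5
Step 2: on WHITE (1,2): turn R to E, flip to black, move to (1,3). |black|=6
Step 3: on WHITE (1,3): turn R to S, flip to black, move to (2,3). |black|=7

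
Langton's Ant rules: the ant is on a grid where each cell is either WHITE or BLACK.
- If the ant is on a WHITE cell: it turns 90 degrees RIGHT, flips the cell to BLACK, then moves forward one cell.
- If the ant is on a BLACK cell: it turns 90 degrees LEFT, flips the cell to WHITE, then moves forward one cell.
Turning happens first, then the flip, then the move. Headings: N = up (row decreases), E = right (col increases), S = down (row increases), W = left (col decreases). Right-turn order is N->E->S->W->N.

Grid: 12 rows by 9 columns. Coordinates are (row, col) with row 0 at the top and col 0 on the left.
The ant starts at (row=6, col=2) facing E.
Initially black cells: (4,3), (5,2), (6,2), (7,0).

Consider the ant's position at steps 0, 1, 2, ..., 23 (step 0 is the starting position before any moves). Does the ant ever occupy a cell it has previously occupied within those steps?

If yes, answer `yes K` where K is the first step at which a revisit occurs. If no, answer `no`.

Answer: yes 5

Derivation:
Step 1: on BLACK (6,2): turn L to N, flip to white, move to (5,2). |black|=3 — new cell
Step 2: on BLACK (5,2): turn L to W, flip to white, move to (5,1). |black|=2 — new cell
Step 3: on WHITE (5,1): turn R to N, flip to black, move to (4,1). |black|=3 — new cell
Step 4: on WHITE (4,1): turn R to E, flip to black, move to (4,2). |black|=4 — new cell
Step 5: on WHITE (4,2): turn R to S, flip to black, move to (5,2). |black|=5 — REVISIT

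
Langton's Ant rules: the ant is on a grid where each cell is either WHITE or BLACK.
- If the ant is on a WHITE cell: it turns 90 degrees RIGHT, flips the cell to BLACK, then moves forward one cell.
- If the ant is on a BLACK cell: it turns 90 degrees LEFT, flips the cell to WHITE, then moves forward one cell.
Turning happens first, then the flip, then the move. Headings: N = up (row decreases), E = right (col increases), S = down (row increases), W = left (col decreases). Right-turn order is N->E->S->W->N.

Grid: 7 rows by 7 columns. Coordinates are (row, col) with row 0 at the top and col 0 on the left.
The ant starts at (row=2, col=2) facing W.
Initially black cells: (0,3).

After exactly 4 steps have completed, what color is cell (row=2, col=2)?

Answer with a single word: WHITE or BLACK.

Answer: BLACK

Derivation:
Step 1: on WHITE (2,2): turn R to N, flip to black, move to (1,2). |black|=2
Step 2: on WHITE (1,2): turn R to E, flip to black, move to (1,3). |black|=3
Step 3: on WHITE (1,3): turn R to S, flip to black, move to (2,3). |black|=4
Step 4: on WHITE (2,3): turn R to W, flip to black, move to (2,2). |black|=5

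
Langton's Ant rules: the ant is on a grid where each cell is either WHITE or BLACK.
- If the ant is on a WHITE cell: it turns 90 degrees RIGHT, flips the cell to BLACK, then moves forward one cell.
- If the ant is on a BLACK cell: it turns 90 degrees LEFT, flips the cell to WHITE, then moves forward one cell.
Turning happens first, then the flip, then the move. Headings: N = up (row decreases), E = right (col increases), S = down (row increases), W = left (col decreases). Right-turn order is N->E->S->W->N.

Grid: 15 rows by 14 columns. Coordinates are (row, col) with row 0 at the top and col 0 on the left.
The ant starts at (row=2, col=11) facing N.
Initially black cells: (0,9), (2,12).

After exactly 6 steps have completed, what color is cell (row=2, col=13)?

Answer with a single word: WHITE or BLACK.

Step 1: on WHITE (2,11): turn R to E, flip to black, move to (2,12). |black|=3
Step 2: on BLACK (2,12): turn L to N, flip to white, move to (1,12). |black|=2
Step 3: on WHITE (1,12): turn R to E, flip to black, move to (1,13). |black|=3
Step 4: on WHITE (1,13): turn R to S, flip to black, move to (2,13). |black|=4
Step 5: on WHITE (2,13): turn R to W, flip to black, move to (2,12). |black|=5
Step 6: on WHITE (2,12): turn R to N, flip to black, move to (1,12). |black|=6

Answer: BLACK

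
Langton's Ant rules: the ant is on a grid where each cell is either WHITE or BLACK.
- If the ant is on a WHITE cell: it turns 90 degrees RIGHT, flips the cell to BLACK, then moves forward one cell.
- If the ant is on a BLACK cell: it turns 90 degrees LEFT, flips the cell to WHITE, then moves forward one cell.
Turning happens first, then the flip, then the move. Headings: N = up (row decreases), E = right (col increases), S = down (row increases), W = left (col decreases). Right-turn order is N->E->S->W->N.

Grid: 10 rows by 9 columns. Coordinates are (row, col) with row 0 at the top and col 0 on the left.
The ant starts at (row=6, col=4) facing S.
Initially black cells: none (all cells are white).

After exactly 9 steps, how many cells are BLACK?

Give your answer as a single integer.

Step 1: on WHITE (6,4): turn R to W, flip to black, move to (6,3). |black|=1
Step 2: on WHITE (6,3): turn R to N, flip to black, move to (5,3). |black|=2
Step 3: on WHITE (5,3): turn R to E, flip to black, move to (5,4). |black|=3
Step 4: on WHITE (5,4): turn R to S, flip to black, move to (6,4). |black|=4
Step 5: on BLACK (6,4): turn L to E, flip to white, move to (6,5). |black|=3
Step 6: on WHITE (6,5): turn R to S, flip to black, move to (7,5). |black|=4
Step 7: on WHITE (7,5): turn R to W, flip to black, move to (7,4). |black|=5
Step 8: on WHITE (7,4): turn R to N, flip to black, move to (6,4). |black|=6
Step 9: on WHITE (6,4): turn R to E, flip to black, move to (6,5). |black|=7

Answer: 7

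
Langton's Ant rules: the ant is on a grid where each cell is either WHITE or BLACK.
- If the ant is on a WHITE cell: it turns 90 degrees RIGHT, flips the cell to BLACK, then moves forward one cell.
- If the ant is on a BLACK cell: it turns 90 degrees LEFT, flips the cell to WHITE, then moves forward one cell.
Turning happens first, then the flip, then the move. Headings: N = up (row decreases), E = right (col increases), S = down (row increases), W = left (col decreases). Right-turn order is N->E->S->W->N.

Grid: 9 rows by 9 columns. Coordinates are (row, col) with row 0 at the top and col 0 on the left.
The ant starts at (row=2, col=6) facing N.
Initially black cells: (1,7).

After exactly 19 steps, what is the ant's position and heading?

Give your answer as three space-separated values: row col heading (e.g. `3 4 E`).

Answer: 3 4 W

Derivation:
Step 1: on WHITE (2,6): turn R to E, flip to black, move to (2,7). |black|=2
Step 2: on WHITE (2,7): turn R to S, flip to black, move to (3,7). |black|=3
Step 3: on WHITE (3,7): turn R to W, flip to black, move to (3,6). |black|=4
Step 4: on WHITE (3,6): turn R to N, flip to black, move to (2,6). |black|=5
Step 5: on BLACK (2,6): turn L to W, flip to white, move to (2,5). |black|=4
Step 6: on WHITE (2,5): turn R to N, flip to black, move to (1,5). |black|=5
Step 7: on WHITE (1,5): turn R to E, flip to black, move to (1,6). |black|=6
Step 8: on WHITE (1,6): turn R to S, flip to black, move to (2,6). |black|=7
Step 9: on WHITE (2,6): turn R to W, flip to black, move to (2,5). |black|=8
Step 10: on BLACK (2,5): turn L to S, flip to white, move to (3,5). |black|=7
Step 11: on WHITE (3,5): turn R to W, flip to black, move to (3,4). |black|=8
Step 12: on WHITE (3,4): turn R to N, flip to black, move to (2,4). |black|=9
Step 13: on WHITE (2,4): turn R to E, flip to black, move to (2,5). |black|=10
Step 14: on WHITE (2,5): turn R to S, flip to black, move to (3,5). |black|=11
Step 15: on BLACK (3,5): turn L to E, flip to white, move to (3,6). |black|=10
Step 16: on BLACK (3,6): turn L to N, flip to white, move to (2,6). |black|=9
Step 17: on BLACK (2,6): turn L to W, flip to white, move to (2,5). |black|=8
Step 18: on BLACK (2,5): turn L to S, flip to white, move to (3,5). |black|=7
Step 19: on WHITE (3,5): turn R to W, flip to black, move to (3,4). |black|=8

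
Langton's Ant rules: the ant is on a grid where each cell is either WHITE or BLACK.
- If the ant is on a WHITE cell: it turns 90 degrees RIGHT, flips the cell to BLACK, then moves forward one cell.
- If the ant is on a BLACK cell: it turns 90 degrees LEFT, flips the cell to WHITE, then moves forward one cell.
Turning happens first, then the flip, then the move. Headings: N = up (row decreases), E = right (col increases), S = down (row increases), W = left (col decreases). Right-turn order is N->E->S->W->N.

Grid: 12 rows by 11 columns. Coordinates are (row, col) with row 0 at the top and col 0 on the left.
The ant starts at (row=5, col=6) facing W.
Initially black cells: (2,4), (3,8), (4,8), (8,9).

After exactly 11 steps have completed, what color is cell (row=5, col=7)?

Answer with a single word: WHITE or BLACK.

Answer: BLACK

Derivation:
Step 1: on WHITE (5,6): turn R to N, flip to black, move to (4,6). |black|=5
Step 2: on WHITE (4,6): turn R to E, flip to black, move to (4,7). |black|=6
Step 3: on WHITE (4,7): turn R to S, flip to black, move to (5,7). |black|=7
Step 4: on WHITE (5,7): turn R to W, flip to black, move to (5,6). |black|=8
Step 5: on BLACK (5,6): turn L to S, flip to white, move to (6,6). |black|=7
Step 6: on WHITE (6,6): turn R to W, flip to black, move to (6,5). |black|=8
Step 7: on WHITE (6,5): turn R to N, flip to black, move to (5,5). |black|=9
Step 8: on WHITE (5,5): turn R to E, flip to black, move to (5,6). |black|=10
Step 9: on WHITE (5,6): turn R to S, flip to black, move to (6,6). |black|=11
Step 10: on BLACK (6,6): turn L to E, flip to white, move to (6,7). |black|=10
Step 11: on WHITE (6,7): turn R to S, flip to black, move to (7,7). |black|=11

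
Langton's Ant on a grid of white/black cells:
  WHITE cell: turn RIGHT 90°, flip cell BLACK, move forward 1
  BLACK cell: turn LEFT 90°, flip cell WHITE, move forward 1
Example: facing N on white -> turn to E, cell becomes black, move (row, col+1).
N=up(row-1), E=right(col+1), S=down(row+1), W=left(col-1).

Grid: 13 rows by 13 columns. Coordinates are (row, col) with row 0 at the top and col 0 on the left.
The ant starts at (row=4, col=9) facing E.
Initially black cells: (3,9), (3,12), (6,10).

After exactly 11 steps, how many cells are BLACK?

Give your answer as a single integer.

Step 1: on WHITE (4,9): turn R to S, flip to black, move to (5,9). |black|=4
Step 2: on WHITE (5,9): turn R to W, flip to black, move to (5,8). |black|=5
Step 3: on WHITE (5,8): turn R to N, flip to black, move to (4,8). |black|=6
Step 4: on WHITE (4,8): turn R to E, flip to black, move to (4,9). |black|=7
Step 5: on BLACK (4,9): turn L to N, flip to white, move to (3,9). |black|=6
Step 6: on BLACK (3,9): turn L to W, flip to white, move to (3,8). |black|=5
Step 7: on WHITE (3,8): turn R to N, flip to black, move to (2,8). |black|=6
Step 8: on WHITE (2,8): turn R to E, flip to black, move to (2,9). |black|=7
Step 9: on WHITE (2,9): turn R to S, flip to black, move to (3,9). |black|=8
Step 10: on WHITE (3,9): turn R to W, flip to black, move to (3,8). |black|=9
Step 11: on BLACK (3,8): turn L to S, flip to white, move to (4,8). |black|=8

Answer: 8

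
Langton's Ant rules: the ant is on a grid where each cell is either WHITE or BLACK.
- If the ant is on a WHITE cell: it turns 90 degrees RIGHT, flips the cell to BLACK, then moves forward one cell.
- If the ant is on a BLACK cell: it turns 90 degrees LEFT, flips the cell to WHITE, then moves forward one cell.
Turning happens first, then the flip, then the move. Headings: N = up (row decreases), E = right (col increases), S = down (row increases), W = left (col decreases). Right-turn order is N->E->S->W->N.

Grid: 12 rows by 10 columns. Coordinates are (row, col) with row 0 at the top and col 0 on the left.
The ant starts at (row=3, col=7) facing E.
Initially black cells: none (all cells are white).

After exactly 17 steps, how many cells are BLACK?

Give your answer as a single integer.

Step 1: on WHITE (3,7): turn R to S, flip to black, move to (4,7). |black|=1
Step 2: on WHITE (4,7): turn R to W, flip to black, move to (4,6). |black|=2
Step 3: on WHITE (4,6): turn R to N, flip to black, move to (3,6). |black|=3
Step 4: on WHITE (3,6): turn R to E, flip to black, move to (3,7). |black|=4
Step 5: on BLACK (3,7): turn L to N, flip to white, move to (2,7). |black|=3
Step 6: on WHITE (2,7): turn R to E, flip to black, move to (2,8). |black|=4
Step 7: on WHITE (2,8): turn R to S, flip to black, move to (3,8). |black|=5
Step 8: on WHITE (3,8): turn R to W, flip to black, move to (3,7). |black|=6
Step 9: on WHITE (3,7): turn R to N, flip to black, move to (2,7). |black|=7
Step 10: on BLACK (2,7): turn L to W, flip to white, move to (2,6). |black|=6
Step 11: on WHITE (2,6): turn R to N, flip to black, move to (1,6). |black|=7
Step 12: on WHITE (1,6): turn R to E, flip to black, move to (1,7). |black|=8
Step 13: on WHITE (1,7): turn R to S, flip to black, move to (2,7). |black|=9
Step 14: on WHITE (2,7): turn R to W, flip to black, move to (2,6). |black|=10
Step 15: on BLACK (2,6): turn L to S, flip to white, move to (3,6). |black|=9
Step 16: on BLACK (3,6): turn L to E, flip to white, move to (3,7). |black|=8
Step 17: on BLACK (3,7): turn L to N, flip to white, move to (2,7). |black|=7

Answer: 7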